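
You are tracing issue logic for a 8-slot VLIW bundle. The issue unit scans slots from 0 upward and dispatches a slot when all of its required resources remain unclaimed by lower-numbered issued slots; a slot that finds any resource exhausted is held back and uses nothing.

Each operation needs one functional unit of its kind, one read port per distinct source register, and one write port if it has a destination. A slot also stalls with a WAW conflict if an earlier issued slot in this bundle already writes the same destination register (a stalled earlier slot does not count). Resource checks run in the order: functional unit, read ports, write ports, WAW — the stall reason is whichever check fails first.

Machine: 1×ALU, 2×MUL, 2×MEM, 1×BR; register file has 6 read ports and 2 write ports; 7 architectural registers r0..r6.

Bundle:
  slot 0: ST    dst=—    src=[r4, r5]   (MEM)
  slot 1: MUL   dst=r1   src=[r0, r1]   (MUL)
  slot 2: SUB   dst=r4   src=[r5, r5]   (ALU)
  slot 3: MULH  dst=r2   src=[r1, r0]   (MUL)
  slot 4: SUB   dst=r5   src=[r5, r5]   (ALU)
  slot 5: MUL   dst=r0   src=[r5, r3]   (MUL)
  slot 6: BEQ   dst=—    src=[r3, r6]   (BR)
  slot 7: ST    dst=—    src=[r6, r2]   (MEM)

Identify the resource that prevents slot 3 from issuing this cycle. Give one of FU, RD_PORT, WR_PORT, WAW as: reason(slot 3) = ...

reason(slot 3) = RD_PORT

slot 0 (MEM): ISSUE — free A1,Mu2,Ld1,B1 rp4 wp2
slot 1 (MUL): ISSUE — free A1,Mu1,Ld1,B1 rp2 wp1
slot 2 (ALU): ISSUE — free A0,Mu1,Ld1,B1 rp1 wp0
slot 3 (MUL): stall RD_PORT — free A0,Mu1,Ld1,B1 rp1 wp0
slot 4 (ALU): stall FU — free A0,Mu1,Ld1,B1 rp1 wp0
slot 5 (MUL): stall RD_PORT — free A0,Mu1,Ld1,B1 rp1 wp0
slot 6 (BR): stall RD_PORT — free A0,Mu1,Ld1,B1 rp1 wp0
slot 7 (MEM): stall RD_PORT — free A0,Mu1,Ld1,B1 rp1 wp0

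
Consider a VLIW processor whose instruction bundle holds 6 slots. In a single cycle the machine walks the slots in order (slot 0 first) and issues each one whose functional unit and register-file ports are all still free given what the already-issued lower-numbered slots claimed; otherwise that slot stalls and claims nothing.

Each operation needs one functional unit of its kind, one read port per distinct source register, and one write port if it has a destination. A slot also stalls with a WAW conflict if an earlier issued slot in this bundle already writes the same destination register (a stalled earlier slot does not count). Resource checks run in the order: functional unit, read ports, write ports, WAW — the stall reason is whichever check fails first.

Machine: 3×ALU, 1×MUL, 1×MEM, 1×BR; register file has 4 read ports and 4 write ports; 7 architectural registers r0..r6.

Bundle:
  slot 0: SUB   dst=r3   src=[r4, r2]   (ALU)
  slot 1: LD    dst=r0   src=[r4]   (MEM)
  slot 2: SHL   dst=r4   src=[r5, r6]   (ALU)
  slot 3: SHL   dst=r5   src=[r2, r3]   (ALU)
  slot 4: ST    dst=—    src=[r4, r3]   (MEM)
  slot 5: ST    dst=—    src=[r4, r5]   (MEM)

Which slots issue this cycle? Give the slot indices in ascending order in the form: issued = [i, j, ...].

  0. ALU→r3 ⇒ go  {2A/1Mu/1Ld/1B | 2r 3w}
  1. MEM→r0 ⇒ go  {2A/1Mu/0Ld/1B | 1r 2w}
  2. ALU→r4 ⇒ no(RD_PORT)  {2A/1Mu/0Ld/1B | 1r 2w}
  3. ALU→r5 ⇒ no(RD_PORT)  {2A/1Mu/0Ld/1B | 1r 2w}
  4. MEM ⇒ no(FU)  {2A/1Mu/0Ld/1B | 1r 2w}
  5. MEM ⇒ no(FU)  {2A/1Mu/0Ld/1B | 1r 2w}

issued = [0, 1]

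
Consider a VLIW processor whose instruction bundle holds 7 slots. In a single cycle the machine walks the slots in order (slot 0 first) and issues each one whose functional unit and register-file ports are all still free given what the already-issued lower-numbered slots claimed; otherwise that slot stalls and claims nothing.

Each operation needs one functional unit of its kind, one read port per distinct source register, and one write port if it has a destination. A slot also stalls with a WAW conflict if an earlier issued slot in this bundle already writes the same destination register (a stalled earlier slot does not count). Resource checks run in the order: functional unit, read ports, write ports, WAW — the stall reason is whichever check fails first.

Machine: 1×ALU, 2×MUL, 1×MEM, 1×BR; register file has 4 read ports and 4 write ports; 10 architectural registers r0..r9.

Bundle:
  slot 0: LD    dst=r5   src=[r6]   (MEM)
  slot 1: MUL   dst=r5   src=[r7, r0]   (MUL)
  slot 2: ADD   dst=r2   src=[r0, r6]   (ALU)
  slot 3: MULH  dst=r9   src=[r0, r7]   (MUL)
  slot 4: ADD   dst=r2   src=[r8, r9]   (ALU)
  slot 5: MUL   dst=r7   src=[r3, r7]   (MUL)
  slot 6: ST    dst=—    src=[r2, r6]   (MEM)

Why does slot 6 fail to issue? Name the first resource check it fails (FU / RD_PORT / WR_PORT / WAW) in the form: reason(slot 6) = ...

slot 0 (MEM): ISSUE — free A1,Mu2,Ld0,B1 rp3 wp3
slot 1 (MUL): stall WAW — free A1,Mu2,Ld0,B1 rp3 wp3
slot 2 (ALU): ISSUE — free A0,Mu2,Ld0,B1 rp1 wp2
slot 3 (MUL): stall RD_PORT — free A0,Mu2,Ld0,B1 rp1 wp2
slot 4 (ALU): stall FU — free A0,Mu2,Ld0,B1 rp1 wp2
slot 5 (MUL): stall RD_PORT — free A0,Mu2,Ld0,B1 rp1 wp2
slot 6 (MEM): stall FU — free A0,Mu2,Ld0,B1 rp1 wp2

reason(slot 6) = FU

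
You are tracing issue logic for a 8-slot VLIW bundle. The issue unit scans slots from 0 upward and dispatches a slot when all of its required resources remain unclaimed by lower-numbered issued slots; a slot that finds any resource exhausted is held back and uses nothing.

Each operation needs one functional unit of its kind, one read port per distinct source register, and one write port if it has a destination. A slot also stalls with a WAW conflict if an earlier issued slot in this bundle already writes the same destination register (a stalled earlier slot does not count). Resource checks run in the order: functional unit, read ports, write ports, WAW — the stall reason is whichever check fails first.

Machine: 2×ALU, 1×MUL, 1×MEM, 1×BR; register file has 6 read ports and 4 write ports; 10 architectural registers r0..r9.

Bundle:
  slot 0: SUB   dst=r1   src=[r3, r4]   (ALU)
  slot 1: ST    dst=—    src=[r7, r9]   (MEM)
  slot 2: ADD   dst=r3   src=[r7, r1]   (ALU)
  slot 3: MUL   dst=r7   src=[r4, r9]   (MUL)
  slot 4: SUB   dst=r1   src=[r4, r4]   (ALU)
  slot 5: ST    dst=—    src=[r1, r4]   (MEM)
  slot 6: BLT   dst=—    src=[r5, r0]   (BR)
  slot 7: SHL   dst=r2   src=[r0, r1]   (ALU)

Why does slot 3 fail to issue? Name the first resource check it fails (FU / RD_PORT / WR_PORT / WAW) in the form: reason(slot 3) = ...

slot 0 (ALU): ISSUE — free A1,Mu1,Ld1,B1 rp4 wp3
slot 1 (MEM): ISSUE — free A1,Mu1,Ld0,B1 rp2 wp3
slot 2 (ALU): ISSUE — free A0,Mu1,Ld0,B1 rp0 wp2
slot 3 (MUL): stall RD_PORT — free A0,Mu1,Ld0,B1 rp0 wp2
slot 4 (ALU): stall FU — free A0,Mu1,Ld0,B1 rp0 wp2
slot 5 (MEM): stall FU — free A0,Mu1,Ld0,B1 rp0 wp2
slot 6 (BR): stall RD_PORT — free A0,Mu1,Ld0,B1 rp0 wp2
slot 7 (ALU): stall FU — free A0,Mu1,Ld0,B1 rp0 wp2

reason(slot 3) = RD_PORT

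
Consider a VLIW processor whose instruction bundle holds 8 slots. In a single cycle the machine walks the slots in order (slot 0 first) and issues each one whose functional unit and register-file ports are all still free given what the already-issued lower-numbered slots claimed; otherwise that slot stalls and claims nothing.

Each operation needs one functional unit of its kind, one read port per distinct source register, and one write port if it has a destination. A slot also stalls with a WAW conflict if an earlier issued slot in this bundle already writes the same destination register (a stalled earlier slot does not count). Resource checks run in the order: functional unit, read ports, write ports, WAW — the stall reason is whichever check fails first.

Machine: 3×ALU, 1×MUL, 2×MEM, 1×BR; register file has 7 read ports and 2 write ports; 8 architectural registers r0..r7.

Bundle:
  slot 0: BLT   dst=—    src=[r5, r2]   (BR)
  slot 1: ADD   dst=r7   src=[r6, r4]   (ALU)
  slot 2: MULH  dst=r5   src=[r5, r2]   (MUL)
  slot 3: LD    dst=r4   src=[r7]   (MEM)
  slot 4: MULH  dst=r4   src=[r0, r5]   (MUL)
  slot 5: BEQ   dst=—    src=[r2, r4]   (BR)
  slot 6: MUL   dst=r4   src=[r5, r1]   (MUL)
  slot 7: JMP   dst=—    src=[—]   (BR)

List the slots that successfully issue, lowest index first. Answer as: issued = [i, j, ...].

[0] BR needs rd=2 wr=0: ok; after: ALU=3 MUL=1 MEM=2 BR=0, R=5, W=2
[1] ALU needs rd=2 wr=1: ok; after: ALU=2 MUL=1 MEM=2 BR=0, R=3, W=1
[2] MUL needs rd=2 wr=1: ok; after: ALU=2 MUL=0 MEM=2 BR=0, R=1, W=0
[3] MEM needs rd=1 wr=1: WR_PORT; after: ALU=2 MUL=0 MEM=2 BR=0, R=1, W=0
[4] MUL needs rd=2 wr=1: FU; after: ALU=2 MUL=0 MEM=2 BR=0, R=1, W=0
[5] BR needs rd=2 wr=0: FU; after: ALU=2 MUL=0 MEM=2 BR=0, R=1, W=0
[6] MUL needs rd=2 wr=1: FU; after: ALU=2 MUL=0 MEM=2 BR=0, R=1, W=0
[7] BR needs rd=0 wr=0: FU; after: ALU=2 MUL=0 MEM=2 BR=0, R=1, W=0

issued = [0, 1, 2]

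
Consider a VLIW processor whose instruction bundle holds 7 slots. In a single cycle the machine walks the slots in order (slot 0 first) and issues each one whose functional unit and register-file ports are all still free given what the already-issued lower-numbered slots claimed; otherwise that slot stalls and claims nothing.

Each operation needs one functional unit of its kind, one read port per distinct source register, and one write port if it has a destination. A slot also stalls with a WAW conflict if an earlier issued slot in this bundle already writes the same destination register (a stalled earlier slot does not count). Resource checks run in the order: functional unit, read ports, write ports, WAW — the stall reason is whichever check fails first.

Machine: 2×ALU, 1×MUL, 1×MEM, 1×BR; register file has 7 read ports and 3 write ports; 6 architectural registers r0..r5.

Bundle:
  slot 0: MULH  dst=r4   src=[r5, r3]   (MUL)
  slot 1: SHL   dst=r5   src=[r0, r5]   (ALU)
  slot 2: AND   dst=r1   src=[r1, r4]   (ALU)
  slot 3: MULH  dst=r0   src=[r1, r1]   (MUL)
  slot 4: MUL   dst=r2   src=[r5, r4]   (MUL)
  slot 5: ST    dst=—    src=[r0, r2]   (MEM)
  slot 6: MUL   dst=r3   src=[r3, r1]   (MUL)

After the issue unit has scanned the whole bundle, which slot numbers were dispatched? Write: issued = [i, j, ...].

issued = [0, 1, 2]

  0. MUL→r4 ⇒ go  {2A/0Mu/1Ld/1B | 5r 2w}
  1. ALU→r5 ⇒ go  {1A/0Mu/1Ld/1B | 3r 1w}
  2. ALU→r1 ⇒ go  {0A/0Mu/1Ld/1B | 1r 0w}
  3. MUL→r0 ⇒ no(FU)  {0A/0Mu/1Ld/1B | 1r 0w}
  4. MUL→r2 ⇒ no(FU)  {0A/0Mu/1Ld/1B | 1r 0w}
  5. MEM ⇒ no(RD_PORT)  {0A/0Mu/1Ld/1B | 1r 0w}
  6. MUL→r3 ⇒ no(FU)  {0A/0Mu/1Ld/1B | 1r 0w}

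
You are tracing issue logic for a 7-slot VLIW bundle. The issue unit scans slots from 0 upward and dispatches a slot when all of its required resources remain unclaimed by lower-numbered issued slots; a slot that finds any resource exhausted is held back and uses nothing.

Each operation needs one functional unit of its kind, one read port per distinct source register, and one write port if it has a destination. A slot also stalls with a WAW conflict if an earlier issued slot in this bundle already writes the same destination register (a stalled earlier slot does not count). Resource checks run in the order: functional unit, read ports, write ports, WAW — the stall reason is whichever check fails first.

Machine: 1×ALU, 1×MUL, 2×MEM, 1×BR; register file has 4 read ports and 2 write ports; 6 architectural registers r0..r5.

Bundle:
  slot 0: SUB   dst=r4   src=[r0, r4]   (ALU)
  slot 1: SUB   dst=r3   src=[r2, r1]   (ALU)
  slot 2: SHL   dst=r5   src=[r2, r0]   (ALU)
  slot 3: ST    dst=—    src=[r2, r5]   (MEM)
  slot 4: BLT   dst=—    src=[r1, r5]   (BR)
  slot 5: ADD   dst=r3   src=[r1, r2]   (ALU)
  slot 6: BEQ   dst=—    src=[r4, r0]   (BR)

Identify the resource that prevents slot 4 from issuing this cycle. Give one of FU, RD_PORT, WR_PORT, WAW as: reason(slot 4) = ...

  0. ALU→r4 ⇒ go  {0A/1Mu/2Ld/1B | 2r 1w}
  1. ALU→r3 ⇒ no(FU)  {0A/1Mu/2Ld/1B | 2r 1w}
  2. ALU→r5 ⇒ no(FU)  {0A/1Mu/2Ld/1B | 2r 1w}
  3. MEM ⇒ go  {0A/1Mu/1Ld/1B | 0r 1w}
  4. BR ⇒ no(RD_PORT)  {0A/1Mu/1Ld/1B | 0r 1w}
  5. ALU→r3 ⇒ no(FU)  {0A/1Mu/1Ld/1B | 0r 1w}
  6. BR ⇒ no(RD_PORT)  {0A/1Mu/1Ld/1B | 0r 1w}

reason(slot 4) = RD_PORT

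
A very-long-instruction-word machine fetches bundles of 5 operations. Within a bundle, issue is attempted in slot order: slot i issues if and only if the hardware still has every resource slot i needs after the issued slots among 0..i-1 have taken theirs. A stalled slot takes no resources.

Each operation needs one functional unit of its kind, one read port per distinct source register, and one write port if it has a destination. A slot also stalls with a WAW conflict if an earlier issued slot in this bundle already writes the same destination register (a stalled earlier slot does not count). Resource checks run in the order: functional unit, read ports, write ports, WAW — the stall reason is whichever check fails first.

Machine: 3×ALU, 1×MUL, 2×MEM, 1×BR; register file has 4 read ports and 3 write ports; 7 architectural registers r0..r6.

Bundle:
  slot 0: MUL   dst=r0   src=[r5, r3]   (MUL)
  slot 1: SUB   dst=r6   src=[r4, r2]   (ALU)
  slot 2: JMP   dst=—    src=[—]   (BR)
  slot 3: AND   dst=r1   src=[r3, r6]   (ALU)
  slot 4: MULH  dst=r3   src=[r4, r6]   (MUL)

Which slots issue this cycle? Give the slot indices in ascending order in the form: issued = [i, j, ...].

issued = [0, 1, 2]

(0) want 1×MUL +2rd +1wr — yes → AL3|MU0|ME2|BR1|rd2|wr2
(1) want 1×ALU +2rd +1wr — yes → AL2|MU0|ME2|BR1|rd0|wr1
(2) want 1×BR +0rd +0wr — yes → AL2|MU0|ME2|BR0|rd0|wr1
(3) want 1×ALU +2rd +1wr — RD_PORT → AL2|MU0|ME2|BR0|rd0|wr1
(4) want 1×MUL +2rd +1wr — FU → AL2|MU0|ME2|BR0|rd0|wr1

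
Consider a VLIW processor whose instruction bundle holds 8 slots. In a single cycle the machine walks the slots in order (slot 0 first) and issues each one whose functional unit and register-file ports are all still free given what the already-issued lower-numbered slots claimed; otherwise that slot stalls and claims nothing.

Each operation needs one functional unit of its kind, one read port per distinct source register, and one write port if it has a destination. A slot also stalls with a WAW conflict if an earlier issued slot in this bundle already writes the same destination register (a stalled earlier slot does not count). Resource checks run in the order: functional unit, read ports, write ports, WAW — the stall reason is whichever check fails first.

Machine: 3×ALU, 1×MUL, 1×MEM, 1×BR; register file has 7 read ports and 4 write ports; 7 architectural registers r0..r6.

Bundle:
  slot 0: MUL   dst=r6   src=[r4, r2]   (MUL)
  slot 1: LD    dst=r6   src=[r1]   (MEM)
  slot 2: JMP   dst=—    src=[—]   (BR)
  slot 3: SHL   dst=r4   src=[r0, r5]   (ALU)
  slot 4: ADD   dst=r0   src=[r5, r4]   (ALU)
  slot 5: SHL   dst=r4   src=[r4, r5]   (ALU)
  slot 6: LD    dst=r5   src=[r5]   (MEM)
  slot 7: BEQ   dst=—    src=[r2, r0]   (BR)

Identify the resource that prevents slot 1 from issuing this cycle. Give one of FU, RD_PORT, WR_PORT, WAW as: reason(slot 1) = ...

reason(slot 1) = WAW

(0) want 1×MUL +2rd +1wr — yes → AL3|MU0|ME1|BR1|rd5|wr3
(1) want 1×MEM +1rd +1wr — WAW → AL3|MU0|ME1|BR1|rd5|wr3
(2) want 1×BR +0rd +0wr — yes → AL3|MU0|ME1|BR0|rd5|wr3
(3) want 1×ALU +2rd +1wr — yes → AL2|MU0|ME1|BR0|rd3|wr2
(4) want 1×ALU +2rd +1wr — yes → AL1|MU0|ME1|BR0|rd1|wr1
(5) want 1×ALU +2rd +1wr — RD_PORT → AL1|MU0|ME1|BR0|rd1|wr1
(6) want 1×MEM +1rd +1wr — yes → AL1|MU0|ME0|BR0|rd0|wr0
(7) want 1×BR +2rd +0wr — FU → AL1|MU0|ME0|BR0|rd0|wr0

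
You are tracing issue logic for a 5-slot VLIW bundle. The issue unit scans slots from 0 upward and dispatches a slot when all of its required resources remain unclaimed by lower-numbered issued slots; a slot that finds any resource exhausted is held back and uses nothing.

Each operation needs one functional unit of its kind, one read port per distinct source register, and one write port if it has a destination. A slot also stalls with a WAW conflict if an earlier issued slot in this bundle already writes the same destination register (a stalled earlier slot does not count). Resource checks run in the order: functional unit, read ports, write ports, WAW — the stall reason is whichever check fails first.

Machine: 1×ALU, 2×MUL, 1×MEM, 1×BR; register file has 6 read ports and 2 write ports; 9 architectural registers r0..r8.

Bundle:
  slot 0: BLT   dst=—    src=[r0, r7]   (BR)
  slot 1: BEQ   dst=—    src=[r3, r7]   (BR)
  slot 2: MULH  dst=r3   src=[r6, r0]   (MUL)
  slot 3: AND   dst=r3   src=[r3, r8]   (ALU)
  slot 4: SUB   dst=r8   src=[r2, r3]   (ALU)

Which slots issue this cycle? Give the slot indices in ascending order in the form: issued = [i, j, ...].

issued = [0, 2, 4]

(0) want 1×BR +2rd +0wr — yes → AL1|MU2|ME1|BR0|rd4|wr2
(1) want 1×BR +2rd +0wr — FU → AL1|MU2|ME1|BR0|rd4|wr2
(2) want 1×MUL +2rd +1wr — yes → AL1|MU1|ME1|BR0|rd2|wr1
(3) want 1×ALU +2rd +1wr — WAW → AL1|MU1|ME1|BR0|rd2|wr1
(4) want 1×ALU +2rd +1wr — yes → AL0|MU1|ME1|BR0|rd0|wr0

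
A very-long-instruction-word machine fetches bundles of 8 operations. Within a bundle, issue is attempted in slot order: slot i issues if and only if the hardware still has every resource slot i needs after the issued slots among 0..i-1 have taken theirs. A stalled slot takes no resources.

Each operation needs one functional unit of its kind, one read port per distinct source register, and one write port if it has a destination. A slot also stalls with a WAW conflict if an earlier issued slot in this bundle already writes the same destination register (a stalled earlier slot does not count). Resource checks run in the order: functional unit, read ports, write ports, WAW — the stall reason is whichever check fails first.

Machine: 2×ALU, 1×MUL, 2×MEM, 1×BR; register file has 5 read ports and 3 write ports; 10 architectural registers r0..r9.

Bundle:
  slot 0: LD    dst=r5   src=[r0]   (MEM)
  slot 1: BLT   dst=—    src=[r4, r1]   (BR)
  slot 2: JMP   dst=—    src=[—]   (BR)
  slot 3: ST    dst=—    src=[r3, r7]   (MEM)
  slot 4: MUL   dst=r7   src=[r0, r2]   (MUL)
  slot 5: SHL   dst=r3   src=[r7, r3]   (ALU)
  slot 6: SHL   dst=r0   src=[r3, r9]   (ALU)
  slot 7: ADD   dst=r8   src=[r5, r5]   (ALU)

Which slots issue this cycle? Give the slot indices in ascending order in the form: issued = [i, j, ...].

issued = [0, 1, 3]

#0 MEM src=r0 dispatched  <A:2 Mu:1 Ld:1 B:1 rd:4 wr:2>
#1 BR src=r4,r1 dispatched  <A:2 Mu:1 Ld:1 B:0 rd:2 wr:2>
#2 BR src=- held:FU  <A:2 Mu:1 Ld:1 B:0 rd:2 wr:2>
#3 MEM src=r3,r7 dispatched  <A:2 Mu:1 Ld:0 B:0 rd:0 wr:2>
#4 MUL src=r0,r2 held:RD_PORT  <A:2 Mu:1 Ld:0 B:0 rd:0 wr:2>
#5 ALU src=r7,r3 held:RD_PORT  <A:2 Mu:1 Ld:0 B:0 rd:0 wr:2>
#6 ALU src=r3,r9 held:RD_PORT  <A:2 Mu:1 Ld:0 B:0 rd:0 wr:2>
#7 ALU src=r5,r5 held:RD_PORT  <A:2 Mu:1 Ld:0 B:0 rd:0 wr:2>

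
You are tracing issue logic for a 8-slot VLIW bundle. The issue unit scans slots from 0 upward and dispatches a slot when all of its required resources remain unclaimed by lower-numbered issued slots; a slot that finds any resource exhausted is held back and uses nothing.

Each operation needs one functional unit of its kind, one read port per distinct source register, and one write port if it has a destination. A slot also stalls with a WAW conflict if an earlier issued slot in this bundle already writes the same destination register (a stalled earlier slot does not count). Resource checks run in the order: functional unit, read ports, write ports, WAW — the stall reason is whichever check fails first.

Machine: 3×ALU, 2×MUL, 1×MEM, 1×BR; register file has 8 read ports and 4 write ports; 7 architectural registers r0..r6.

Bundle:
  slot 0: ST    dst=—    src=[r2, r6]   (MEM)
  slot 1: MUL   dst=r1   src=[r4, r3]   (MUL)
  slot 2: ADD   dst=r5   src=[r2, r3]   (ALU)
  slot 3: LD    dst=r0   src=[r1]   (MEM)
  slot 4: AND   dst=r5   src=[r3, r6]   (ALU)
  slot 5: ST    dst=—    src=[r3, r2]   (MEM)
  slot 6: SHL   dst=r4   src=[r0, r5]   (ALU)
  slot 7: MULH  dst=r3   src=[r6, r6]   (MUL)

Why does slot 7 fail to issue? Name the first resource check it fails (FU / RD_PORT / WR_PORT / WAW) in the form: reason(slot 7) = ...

[0] MEM needs rd=2 wr=0: ok; after: ALU=3 MUL=2 MEM=0 BR=1, R=6, W=4
[1] MUL needs rd=2 wr=1: ok; after: ALU=3 MUL=1 MEM=0 BR=1, R=4, W=3
[2] ALU needs rd=2 wr=1: ok; after: ALU=2 MUL=1 MEM=0 BR=1, R=2, W=2
[3] MEM needs rd=1 wr=1: FU; after: ALU=2 MUL=1 MEM=0 BR=1, R=2, W=2
[4] ALU needs rd=2 wr=1: WAW; after: ALU=2 MUL=1 MEM=0 BR=1, R=2, W=2
[5] MEM needs rd=2 wr=0: FU; after: ALU=2 MUL=1 MEM=0 BR=1, R=2, W=2
[6] ALU needs rd=2 wr=1: ok; after: ALU=1 MUL=1 MEM=0 BR=1, R=0, W=1
[7] MUL needs rd=1 wr=1: RD_PORT; after: ALU=1 MUL=1 MEM=0 BR=1, R=0, W=1

reason(slot 7) = RD_PORT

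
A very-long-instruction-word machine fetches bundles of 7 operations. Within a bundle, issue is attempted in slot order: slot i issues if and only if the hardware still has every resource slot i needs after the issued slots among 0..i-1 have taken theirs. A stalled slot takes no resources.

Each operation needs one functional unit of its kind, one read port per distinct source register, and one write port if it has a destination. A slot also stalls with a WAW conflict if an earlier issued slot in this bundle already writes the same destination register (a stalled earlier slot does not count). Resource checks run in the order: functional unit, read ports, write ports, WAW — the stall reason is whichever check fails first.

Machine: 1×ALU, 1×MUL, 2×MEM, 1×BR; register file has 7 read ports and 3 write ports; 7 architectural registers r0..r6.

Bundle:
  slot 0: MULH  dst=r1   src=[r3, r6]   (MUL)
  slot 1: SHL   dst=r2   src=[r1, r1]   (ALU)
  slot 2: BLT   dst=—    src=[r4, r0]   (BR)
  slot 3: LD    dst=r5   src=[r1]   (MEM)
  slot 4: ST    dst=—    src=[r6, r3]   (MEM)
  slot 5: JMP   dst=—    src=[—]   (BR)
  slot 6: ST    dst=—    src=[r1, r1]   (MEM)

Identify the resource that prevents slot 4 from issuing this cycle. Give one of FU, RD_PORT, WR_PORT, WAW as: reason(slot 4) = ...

reason(slot 4) = RD_PORT

#0 MUL src=r3,r6 dispatched  <A:1 Mu:0 Ld:2 B:1 rd:5 wr:2>
#1 ALU src=r1,r1 dispatched  <A:0 Mu:0 Ld:2 B:1 rd:4 wr:1>
#2 BR src=r4,r0 dispatched  <A:0 Mu:0 Ld:2 B:0 rd:2 wr:1>
#3 MEM src=r1 dispatched  <A:0 Mu:0 Ld:1 B:0 rd:1 wr:0>
#4 MEM src=r6,r3 held:RD_PORT  <A:0 Mu:0 Ld:1 B:0 rd:1 wr:0>
#5 BR src=- held:FU  <A:0 Mu:0 Ld:1 B:0 rd:1 wr:0>
#6 MEM src=r1,r1 dispatched  <A:0 Mu:0 Ld:0 B:0 rd:0 wr:0>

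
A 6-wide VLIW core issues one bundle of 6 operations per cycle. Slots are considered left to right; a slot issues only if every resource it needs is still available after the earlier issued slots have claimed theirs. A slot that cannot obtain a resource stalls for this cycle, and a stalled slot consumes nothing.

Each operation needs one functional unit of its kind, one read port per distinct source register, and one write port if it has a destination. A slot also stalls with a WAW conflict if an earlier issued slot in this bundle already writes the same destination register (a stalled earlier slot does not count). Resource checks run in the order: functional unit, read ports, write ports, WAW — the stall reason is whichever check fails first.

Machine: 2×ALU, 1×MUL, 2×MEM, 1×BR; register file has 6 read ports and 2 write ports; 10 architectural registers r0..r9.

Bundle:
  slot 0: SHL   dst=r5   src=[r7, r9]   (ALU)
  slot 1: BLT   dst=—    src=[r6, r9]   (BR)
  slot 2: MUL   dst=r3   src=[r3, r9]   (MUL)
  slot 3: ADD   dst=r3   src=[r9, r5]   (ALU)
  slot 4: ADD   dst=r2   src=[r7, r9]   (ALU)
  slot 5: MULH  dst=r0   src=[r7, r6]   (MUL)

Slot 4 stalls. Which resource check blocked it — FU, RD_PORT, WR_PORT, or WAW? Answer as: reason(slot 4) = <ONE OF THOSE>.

  0. ALU→r5 ⇒ go  {1A/1Mu/2Ld/1B | 4r 1w}
  1. BR ⇒ go  {1A/1Mu/2Ld/0B | 2r 1w}
  2. MUL→r3 ⇒ go  {1A/0Mu/2Ld/0B | 0r 0w}
  3. ALU→r3 ⇒ no(RD_PORT)  {1A/0Mu/2Ld/0B | 0r 0w}
  4. ALU→r2 ⇒ no(RD_PORT)  {1A/0Mu/2Ld/0B | 0r 0w}
  5. MUL→r0 ⇒ no(FU)  {1A/0Mu/2Ld/0B | 0r 0w}

reason(slot 4) = RD_PORT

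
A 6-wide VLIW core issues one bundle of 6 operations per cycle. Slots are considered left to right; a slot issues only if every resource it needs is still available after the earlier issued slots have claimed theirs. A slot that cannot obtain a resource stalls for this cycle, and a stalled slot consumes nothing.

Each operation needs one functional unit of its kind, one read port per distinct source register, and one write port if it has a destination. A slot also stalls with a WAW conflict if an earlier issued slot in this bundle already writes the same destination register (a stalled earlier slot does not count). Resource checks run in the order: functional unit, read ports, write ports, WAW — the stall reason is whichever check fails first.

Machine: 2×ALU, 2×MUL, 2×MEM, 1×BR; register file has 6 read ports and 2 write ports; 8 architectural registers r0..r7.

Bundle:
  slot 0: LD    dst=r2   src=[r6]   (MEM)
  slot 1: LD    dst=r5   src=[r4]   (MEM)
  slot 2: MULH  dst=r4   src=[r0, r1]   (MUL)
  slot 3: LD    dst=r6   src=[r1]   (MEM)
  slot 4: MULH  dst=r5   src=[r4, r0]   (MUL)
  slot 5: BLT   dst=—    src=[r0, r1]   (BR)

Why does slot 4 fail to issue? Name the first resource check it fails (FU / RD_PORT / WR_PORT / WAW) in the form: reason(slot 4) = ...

  0. MEM→r2 ⇒ go  {2A/2Mu/1Ld/1B | 5r 1w}
  1. MEM→r5 ⇒ go  {2A/2Mu/0Ld/1B | 4r 0w}
  2. MUL→r4 ⇒ no(WR_PORT)  {2A/2Mu/0Ld/1B | 4r 0w}
  3. MEM→r6 ⇒ no(FU)  {2A/2Mu/0Ld/1B | 4r 0w}
  4. MUL→r5 ⇒ no(WR_PORT)  {2A/2Mu/0Ld/1B | 4r 0w}
  5. BR ⇒ go  {2A/2Mu/0Ld/0B | 2r 0w}

reason(slot 4) = WR_PORT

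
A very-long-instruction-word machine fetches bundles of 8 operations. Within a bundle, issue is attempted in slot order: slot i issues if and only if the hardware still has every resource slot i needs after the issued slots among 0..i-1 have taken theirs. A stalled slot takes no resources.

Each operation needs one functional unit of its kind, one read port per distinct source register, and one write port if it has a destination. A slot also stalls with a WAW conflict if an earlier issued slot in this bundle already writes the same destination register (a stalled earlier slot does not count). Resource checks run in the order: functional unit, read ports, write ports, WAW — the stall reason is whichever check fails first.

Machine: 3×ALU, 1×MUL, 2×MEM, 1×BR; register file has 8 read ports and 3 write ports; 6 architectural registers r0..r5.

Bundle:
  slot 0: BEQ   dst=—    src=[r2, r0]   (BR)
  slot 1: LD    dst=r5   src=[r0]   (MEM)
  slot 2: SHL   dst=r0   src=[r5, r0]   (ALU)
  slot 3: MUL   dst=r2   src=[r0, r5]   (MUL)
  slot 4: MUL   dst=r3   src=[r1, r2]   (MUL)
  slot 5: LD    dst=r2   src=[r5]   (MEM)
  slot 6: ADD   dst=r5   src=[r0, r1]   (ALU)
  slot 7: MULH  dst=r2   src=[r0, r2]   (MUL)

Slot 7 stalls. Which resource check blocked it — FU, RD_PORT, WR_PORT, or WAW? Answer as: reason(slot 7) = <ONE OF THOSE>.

#0 BR src=r2,r0 dispatched  <A:3 Mu:1 Ld:2 B:0 rd:6 wr:3>
#1 MEM src=r0 dispatched  <A:3 Mu:1 Ld:1 B:0 rd:5 wr:2>
#2 ALU src=r5,r0 dispatched  <A:2 Mu:1 Ld:1 B:0 rd:3 wr:1>
#3 MUL src=r0,r5 dispatched  <A:2 Mu:0 Ld:1 B:0 rd:1 wr:0>
#4 MUL src=r1,r2 held:FU  <A:2 Mu:0 Ld:1 B:0 rd:1 wr:0>
#5 MEM src=r5 held:WR_PORT  <A:2 Mu:0 Ld:1 B:0 rd:1 wr:0>
#6 ALU src=r0,r1 held:RD_PORT  <A:2 Mu:0 Ld:1 B:0 rd:1 wr:0>
#7 MUL src=r0,r2 held:FU  <A:2 Mu:0 Ld:1 B:0 rd:1 wr:0>

reason(slot 7) = FU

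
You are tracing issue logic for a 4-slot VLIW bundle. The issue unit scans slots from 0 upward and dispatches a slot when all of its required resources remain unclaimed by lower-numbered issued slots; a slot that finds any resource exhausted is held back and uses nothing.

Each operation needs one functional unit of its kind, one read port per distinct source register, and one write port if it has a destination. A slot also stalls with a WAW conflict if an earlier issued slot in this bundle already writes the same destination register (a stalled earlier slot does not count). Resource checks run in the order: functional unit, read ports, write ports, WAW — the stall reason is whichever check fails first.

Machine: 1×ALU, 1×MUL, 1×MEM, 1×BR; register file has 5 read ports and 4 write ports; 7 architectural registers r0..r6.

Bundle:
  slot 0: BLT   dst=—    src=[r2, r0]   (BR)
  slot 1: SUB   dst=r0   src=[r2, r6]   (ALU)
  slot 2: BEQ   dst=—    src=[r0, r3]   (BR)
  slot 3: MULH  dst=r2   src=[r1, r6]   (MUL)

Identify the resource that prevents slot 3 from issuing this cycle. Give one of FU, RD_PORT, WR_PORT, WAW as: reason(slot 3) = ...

reason(slot 3) = RD_PORT

(0) want 1×BR +2rd +0wr — yes → AL1|MU1|ME1|BR0|rd3|wr4
(1) want 1×ALU +2rd +1wr — yes → AL0|MU1|ME1|BR0|rd1|wr3
(2) want 1×BR +2rd +0wr — FU → AL0|MU1|ME1|BR0|rd1|wr3
(3) want 1×MUL +2rd +1wr — RD_PORT → AL0|MU1|ME1|BR0|rd1|wr3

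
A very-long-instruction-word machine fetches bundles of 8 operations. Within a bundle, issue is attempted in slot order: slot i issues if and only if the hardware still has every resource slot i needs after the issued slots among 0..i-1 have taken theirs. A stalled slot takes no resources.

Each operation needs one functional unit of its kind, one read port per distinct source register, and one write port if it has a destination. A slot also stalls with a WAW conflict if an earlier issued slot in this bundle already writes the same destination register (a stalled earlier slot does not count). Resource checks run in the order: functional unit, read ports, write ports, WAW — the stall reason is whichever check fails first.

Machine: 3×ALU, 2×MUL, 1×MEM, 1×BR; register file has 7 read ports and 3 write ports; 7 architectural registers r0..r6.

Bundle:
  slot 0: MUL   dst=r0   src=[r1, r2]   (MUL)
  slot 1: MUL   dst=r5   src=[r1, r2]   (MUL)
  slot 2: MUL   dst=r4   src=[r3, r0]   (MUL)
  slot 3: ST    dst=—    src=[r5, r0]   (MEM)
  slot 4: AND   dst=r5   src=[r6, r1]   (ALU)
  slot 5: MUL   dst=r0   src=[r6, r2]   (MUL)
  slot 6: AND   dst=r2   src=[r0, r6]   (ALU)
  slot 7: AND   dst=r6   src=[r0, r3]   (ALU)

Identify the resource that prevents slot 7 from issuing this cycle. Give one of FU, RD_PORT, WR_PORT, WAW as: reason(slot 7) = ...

reason(slot 7) = RD_PORT

  0. MUL→r0 ⇒ go  {3A/1Mu/1Ld/1B | 5r 2w}
  1. MUL→r5 ⇒ go  {3A/0Mu/1Ld/1B | 3r 1w}
  2. MUL→r4 ⇒ no(FU)  {3A/0Mu/1Ld/1B | 3r 1w}
  3. MEM ⇒ go  {3A/0Mu/0Ld/1B | 1r 1w}
  4. ALU→r5 ⇒ no(RD_PORT)  {3A/0Mu/0Ld/1B | 1r 1w}
  5. MUL→r0 ⇒ no(FU)  {3A/0Mu/0Ld/1B | 1r 1w}
  6. ALU→r2 ⇒ no(RD_PORT)  {3A/0Mu/0Ld/1B | 1r 1w}
  7. ALU→r6 ⇒ no(RD_PORT)  {3A/0Mu/0Ld/1B | 1r 1w}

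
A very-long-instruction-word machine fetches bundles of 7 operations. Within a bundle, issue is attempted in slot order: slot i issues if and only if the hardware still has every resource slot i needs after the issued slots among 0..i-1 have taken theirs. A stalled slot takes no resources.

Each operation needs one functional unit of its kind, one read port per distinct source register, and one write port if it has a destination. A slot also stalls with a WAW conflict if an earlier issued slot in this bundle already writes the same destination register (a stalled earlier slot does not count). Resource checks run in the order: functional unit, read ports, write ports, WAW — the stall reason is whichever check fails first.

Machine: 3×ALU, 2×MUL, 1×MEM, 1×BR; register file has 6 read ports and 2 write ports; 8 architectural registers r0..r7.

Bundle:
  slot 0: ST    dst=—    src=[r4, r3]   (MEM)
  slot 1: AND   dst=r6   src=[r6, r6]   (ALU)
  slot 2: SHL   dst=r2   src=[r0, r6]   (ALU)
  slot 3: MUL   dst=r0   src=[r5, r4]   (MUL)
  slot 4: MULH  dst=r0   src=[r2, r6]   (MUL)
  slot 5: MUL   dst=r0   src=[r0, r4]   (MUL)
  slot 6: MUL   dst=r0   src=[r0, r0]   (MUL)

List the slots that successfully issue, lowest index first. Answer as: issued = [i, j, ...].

issued = [0, 1, 2]

#0 MEM src=r4,r3 dispatched  <A:3 Mu:2 Ld:0 B:1 rd:4 wr:2>
#1 ALU src=r6,r6 dispatched  <A:2 Mu:2 Ld:0 B:1 rd:3 wr:1>
#2 ALU src=r0,r6 dispatched  <A:1 Mu:2 Ld:0 B:1 rd:1 wr:0>
#3 MUL src=r5,r4 held:RD_PORT  <A:1 Mu:2 Ld:0 B:1 rd:1 wr:0>
#4 MUL src=r2,r6 held:RD_PORT  <A:1 Mu:2 Ld:0 B:1 rd:1 wr:0>
#5 MUL src=r0,r4 held:RD_PORT  <A:1 Mu:2 Ld:0 B:1 rd:1 wr:0>
#6 MUL src=r0,r0 held:WR_PORT  <A:1 Mu:2 Ld:0 B:1 rd:1 wr:0>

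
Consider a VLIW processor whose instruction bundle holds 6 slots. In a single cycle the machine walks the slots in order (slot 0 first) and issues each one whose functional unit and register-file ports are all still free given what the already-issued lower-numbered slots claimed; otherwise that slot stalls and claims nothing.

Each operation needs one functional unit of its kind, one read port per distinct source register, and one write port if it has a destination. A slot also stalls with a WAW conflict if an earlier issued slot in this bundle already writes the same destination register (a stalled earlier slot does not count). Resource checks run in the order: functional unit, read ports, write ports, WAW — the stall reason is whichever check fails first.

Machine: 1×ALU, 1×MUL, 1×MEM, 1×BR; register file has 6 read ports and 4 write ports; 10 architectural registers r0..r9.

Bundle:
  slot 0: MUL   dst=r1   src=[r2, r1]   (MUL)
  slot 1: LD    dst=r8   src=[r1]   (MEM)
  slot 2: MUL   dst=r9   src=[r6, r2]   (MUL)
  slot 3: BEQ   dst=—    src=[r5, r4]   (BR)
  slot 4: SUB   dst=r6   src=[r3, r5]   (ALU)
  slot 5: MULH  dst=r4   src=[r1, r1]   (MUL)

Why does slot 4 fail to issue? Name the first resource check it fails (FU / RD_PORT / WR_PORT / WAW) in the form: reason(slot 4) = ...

  0. MUL→r1 ⇒ go  {1A/0Mu/1Ld/1B | 4r 3w}
  1. MEM→r8 ⇒ go  {1A/0Mu/0Ld/1B | 3r 2w}
  2. MUL→r9 ⇒ no(FU)  {1A/0Mu/0Ld/1B | 3r 2w}
  3. BR ⇒ go  {1A/0Mu/0Ld/0B | 1r 2w}
  4. ALU→r6 ⇒ no(RD_PORT)  {1A/0Mu/0Ld/0B | 1r 2w}
  5. MUL→r4 ⇒ no(FU)  {1A/0Mu/0Ld/0B | 1r 2w}

reason(slot 4) = RD_PORT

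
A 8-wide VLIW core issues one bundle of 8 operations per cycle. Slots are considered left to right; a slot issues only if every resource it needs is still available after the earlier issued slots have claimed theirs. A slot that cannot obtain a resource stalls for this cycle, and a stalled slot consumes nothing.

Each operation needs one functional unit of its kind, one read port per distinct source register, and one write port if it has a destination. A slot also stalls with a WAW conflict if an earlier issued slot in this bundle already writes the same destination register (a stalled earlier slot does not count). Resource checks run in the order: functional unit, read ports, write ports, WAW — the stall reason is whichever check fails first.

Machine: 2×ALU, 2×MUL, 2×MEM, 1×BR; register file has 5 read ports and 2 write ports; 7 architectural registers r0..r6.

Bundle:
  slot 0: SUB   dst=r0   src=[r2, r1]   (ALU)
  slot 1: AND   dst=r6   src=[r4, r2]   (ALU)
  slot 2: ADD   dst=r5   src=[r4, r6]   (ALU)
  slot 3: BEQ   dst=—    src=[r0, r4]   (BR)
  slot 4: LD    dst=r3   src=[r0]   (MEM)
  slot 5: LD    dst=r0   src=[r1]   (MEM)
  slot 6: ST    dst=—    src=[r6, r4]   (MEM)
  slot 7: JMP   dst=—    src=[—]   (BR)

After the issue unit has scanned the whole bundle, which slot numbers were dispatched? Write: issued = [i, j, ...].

issued = [0, 1, 7]

  0. ALU→r0 ⇒ go  {1A/2Mu/2Ld/1B | 3r 1w}
  1. ALU→r6 ⇒ go  {0A/2Mu/2Ld/1B | 1r 0w}
  2. ALU→r5 ⇒ no(FU)  {0A/2Mu/2Ld/1B | 1r 0w}
  3. BR ⇒ no(RD_PORT)  {0A/2Mu/2Ld/1B | 1r 0w}
  4. MEM→r3 ⇒ no(WR_PORT)  {0A/2Mu/2Ld/1B | 1r 0w}
  5. MEM→r0 ⇒ no(WR_PORT)  {0A/2Mu/2Ld/1B | 1r 0w}
  6. MEM ⇒ no(RD_PORT)  {0A/2Mu/2Ld/1B | 1r 0w}
  7. BR ⇒ go  {0A/2Mu/2Ld/0B | 1r 0w}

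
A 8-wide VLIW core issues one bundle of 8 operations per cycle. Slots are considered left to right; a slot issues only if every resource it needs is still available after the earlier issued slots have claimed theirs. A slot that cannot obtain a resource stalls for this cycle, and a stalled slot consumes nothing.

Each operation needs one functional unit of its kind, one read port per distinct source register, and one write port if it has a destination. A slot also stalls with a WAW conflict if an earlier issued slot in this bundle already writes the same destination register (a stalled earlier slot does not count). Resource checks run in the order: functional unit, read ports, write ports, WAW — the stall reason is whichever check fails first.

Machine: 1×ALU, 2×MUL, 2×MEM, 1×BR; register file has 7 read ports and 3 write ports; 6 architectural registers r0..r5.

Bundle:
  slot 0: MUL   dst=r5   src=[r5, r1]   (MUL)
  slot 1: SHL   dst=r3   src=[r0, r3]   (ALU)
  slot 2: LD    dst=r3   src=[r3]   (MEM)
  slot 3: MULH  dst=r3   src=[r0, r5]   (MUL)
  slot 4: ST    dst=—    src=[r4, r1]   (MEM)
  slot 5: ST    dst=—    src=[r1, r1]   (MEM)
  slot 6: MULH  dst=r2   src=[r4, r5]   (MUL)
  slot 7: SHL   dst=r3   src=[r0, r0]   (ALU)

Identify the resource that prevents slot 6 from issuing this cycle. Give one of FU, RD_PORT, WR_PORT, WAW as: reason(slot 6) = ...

reason(slot 6) = RD_PORT

  0. MUL→r5 ⇒ go  {1A/1Mu/2Ld/1B | 5r 2w}
  1. ALU→r3 ⇒ go  {0A/1Mu/2Ld/1B | 3r 1w}
  2. MEM→r3 ⇒ no(WAW)  {0A/1Mu/2Ld/1B | 3r 1w}
  3. MUL→r3 ⇒ no(WAW)  {0A/1Mu/2Ld/1B | 3r 1w}
  4. MEM ⇒ go  {0A/1Mu/1Ld/1B | 1r 1w}
  5. MEM ⇒ go  {0A/1Mu/0Ld/1B | 0r 1w}
  6. MUL→r2 ⇒ no(RD_PORT)  {0A/1Mu/0Ld/1B | 0r 1w}
  7. ALU→r3 ⇒ no(FU)  {0A/1Mu/0Ld/1B | 0r 1w}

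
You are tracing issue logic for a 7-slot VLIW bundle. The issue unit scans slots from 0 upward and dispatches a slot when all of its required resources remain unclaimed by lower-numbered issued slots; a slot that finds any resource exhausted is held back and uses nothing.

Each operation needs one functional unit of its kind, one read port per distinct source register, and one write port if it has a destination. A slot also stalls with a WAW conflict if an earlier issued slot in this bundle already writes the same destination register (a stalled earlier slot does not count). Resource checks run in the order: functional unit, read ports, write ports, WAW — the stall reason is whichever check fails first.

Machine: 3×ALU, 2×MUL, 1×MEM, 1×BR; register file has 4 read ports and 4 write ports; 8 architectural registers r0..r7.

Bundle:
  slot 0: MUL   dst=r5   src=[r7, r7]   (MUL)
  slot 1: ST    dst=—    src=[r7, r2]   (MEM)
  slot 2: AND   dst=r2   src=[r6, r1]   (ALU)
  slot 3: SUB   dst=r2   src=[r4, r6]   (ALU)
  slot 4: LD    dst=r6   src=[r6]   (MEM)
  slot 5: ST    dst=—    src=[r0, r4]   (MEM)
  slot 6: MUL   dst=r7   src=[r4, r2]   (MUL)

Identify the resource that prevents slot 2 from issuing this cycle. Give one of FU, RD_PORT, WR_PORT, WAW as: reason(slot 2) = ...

  0. MUL→r5 ⇒ go  {3A/1Mu/1Ld/1B | 3r 3w}
  1. MEM ⇒ go  {3A/1Mu/0Ld/1B | 1r 3w}
  2. ALU→r2 ⇒ no(RD_PORT)  {3A/1Mu/0Ld/1B | 1r 3w}
  3. ALU→r2 ⇒ no(RD_PORT)  {3A/1Mu/0Ld/1B | 1r 3w}
  4. MEM→r6 ⇒ no(FU)  {3A/1Mu/0Ld/1B | 1r 3w}
  5. MEM ⇒ no(FU)  {3A/1Mu/0Ld/1B | 1r 3w}
  6. MUL→r7 ⇒ no(RD_PORT)  {3A/1Mu/0Ld/1B | 1r 3w}

reason(slot 2) = RD_PORT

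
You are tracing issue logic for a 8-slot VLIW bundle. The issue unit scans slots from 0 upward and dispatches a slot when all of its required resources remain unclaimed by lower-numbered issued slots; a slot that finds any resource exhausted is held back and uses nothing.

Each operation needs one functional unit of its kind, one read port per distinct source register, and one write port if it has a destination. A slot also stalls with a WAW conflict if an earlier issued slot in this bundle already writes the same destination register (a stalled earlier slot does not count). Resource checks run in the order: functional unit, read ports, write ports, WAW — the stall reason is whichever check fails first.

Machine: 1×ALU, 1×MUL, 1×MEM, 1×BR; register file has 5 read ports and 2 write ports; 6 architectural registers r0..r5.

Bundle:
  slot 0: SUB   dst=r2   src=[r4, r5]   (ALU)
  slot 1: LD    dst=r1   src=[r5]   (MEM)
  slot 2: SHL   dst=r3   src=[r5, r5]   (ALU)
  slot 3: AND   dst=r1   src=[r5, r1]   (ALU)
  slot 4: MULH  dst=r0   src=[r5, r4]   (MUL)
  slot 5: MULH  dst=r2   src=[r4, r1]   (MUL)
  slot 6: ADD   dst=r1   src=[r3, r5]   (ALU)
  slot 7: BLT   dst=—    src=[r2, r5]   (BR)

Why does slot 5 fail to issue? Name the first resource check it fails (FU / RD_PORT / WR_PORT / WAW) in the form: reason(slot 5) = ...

reason(slot 5) = WR_PORT

  0. ALU→r2 ⇒ go  {0A/1Mu/1Ld/1B | 3r 1w}
  1. MEM→r1 ⇒ go  {0A/1Mu/0Ld/1B | 2r 0w}
  2. ALU→r3 ⇒ no(FU)  {0A/1Mu/0Ld/1B | 2r 0w}
  3. ALU→r1 ⇒ no(FU)  {0A/1Mu/0Ld/1B | 2r 0w}
  4. MUL→r0 ⇒ no(WR_PORT)  {0A/1Mu/0Ld/1B | 2r 0w}
  5. MUL→r2 ⇒ no(WR_PORT)  {0A/1Mu/0Ld/1B | 2r 0w}
  6. ALU→r1 ⇒ no(FU)  {0A/1Mu/0Ld/1B | 2r 0w}
  7. BR ⇒ go  {0A/1Mu/0Ld/0B | 0r 0w}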